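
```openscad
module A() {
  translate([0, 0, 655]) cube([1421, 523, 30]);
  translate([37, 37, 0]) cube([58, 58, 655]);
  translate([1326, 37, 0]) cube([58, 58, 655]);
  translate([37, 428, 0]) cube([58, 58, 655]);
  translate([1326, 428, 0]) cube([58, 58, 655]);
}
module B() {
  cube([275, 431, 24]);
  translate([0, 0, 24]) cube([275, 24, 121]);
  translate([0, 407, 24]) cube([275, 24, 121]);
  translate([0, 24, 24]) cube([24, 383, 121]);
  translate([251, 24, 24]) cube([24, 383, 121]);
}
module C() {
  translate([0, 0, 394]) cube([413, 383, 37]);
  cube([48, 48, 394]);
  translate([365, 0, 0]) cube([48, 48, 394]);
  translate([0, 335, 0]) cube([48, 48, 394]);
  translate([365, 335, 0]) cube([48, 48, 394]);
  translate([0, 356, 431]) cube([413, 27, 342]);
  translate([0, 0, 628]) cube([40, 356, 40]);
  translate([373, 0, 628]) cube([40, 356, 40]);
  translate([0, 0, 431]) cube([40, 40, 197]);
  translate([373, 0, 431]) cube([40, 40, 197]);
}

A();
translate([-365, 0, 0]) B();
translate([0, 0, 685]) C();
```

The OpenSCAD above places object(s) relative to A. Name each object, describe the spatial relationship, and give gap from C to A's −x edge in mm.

The chair's min-x is at 0; the table's min-x is 0; gap = 0 mm.

A is a table. B is an open box. C is a chair. The open box is on the floor beside the table on its −x side. The chair is on top of the table. The gap from the chair to the table's −x edge is 0 mm.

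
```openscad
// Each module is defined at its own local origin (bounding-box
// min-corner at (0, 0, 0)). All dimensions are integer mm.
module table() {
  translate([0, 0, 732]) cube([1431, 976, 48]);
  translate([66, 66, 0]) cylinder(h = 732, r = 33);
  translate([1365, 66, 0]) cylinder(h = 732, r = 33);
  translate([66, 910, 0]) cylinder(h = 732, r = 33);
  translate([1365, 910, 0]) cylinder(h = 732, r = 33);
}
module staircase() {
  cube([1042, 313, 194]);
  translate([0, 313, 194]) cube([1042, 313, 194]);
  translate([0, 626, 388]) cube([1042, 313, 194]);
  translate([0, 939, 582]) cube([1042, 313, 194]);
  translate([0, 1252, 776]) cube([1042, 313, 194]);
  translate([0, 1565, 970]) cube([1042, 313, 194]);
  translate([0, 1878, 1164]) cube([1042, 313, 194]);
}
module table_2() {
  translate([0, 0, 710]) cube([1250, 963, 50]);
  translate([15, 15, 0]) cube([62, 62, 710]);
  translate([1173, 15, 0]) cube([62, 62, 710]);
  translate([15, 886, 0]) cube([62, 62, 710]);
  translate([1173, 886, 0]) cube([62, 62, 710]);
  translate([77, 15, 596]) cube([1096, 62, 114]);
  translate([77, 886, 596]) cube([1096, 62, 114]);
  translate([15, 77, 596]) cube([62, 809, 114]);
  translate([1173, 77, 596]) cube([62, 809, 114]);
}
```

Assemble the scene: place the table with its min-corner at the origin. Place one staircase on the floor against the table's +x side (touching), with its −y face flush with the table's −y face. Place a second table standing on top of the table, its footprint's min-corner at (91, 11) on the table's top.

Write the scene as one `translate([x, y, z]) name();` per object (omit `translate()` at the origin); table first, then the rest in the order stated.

table();
translate([1431, 0, 0]) staircase();
translate([91, 11, 780]) table_2();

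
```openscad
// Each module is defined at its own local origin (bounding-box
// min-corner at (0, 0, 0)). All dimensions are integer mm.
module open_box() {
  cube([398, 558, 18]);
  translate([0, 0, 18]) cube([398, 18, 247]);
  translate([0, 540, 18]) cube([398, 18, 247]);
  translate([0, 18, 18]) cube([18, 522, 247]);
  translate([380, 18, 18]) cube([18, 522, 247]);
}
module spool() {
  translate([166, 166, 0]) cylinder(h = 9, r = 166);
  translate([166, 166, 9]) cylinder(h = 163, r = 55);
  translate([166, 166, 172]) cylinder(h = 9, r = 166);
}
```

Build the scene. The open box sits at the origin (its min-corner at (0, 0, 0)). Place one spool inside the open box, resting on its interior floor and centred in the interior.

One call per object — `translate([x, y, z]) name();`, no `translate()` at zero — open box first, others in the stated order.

open_box();
translate([33, 113, 18]) spool();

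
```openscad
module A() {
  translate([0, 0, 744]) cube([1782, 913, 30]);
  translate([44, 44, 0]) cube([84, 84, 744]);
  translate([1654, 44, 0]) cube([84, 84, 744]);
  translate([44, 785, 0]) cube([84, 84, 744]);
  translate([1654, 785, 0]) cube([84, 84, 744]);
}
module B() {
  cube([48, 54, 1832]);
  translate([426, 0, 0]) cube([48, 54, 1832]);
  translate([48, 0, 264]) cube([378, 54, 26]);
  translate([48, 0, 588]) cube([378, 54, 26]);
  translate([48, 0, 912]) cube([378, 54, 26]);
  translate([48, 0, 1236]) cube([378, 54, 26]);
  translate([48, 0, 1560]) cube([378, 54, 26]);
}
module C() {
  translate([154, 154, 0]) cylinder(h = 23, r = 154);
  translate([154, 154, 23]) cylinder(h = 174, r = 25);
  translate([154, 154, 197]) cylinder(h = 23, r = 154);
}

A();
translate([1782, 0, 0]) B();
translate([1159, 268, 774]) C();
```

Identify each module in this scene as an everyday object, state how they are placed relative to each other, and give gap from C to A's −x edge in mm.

The spool's min-x is at 1159; the table's min-x is 0; gap = 1159 mm.

A is a table. B is a ladder. C is a spool. The ladder is against the table's +x side, with their −y faces flush. The spool is on top of the table. The gap from the spool to the table's −x edge is 1159 mm.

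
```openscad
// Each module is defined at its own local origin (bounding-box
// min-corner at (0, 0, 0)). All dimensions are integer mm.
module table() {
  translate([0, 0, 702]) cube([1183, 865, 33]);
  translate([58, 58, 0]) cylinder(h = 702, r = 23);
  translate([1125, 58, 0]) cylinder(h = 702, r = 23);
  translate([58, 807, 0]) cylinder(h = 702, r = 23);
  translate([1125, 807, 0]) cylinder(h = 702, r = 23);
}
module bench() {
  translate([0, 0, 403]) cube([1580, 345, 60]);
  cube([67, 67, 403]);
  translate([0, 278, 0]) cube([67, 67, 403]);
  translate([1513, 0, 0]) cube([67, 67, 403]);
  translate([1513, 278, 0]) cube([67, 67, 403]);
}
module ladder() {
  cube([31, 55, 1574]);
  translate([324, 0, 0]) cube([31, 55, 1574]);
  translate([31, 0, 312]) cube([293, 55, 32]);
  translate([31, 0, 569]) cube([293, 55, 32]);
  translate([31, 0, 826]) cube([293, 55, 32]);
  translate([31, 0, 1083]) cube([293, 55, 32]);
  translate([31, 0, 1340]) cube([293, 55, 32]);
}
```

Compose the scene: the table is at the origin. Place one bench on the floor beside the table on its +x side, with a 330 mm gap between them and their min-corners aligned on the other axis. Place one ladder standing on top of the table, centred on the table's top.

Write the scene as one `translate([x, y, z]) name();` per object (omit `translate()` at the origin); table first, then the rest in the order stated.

table();
translate([1513, 0, 0]) bench();
translate([414, 405, 735]) ladder();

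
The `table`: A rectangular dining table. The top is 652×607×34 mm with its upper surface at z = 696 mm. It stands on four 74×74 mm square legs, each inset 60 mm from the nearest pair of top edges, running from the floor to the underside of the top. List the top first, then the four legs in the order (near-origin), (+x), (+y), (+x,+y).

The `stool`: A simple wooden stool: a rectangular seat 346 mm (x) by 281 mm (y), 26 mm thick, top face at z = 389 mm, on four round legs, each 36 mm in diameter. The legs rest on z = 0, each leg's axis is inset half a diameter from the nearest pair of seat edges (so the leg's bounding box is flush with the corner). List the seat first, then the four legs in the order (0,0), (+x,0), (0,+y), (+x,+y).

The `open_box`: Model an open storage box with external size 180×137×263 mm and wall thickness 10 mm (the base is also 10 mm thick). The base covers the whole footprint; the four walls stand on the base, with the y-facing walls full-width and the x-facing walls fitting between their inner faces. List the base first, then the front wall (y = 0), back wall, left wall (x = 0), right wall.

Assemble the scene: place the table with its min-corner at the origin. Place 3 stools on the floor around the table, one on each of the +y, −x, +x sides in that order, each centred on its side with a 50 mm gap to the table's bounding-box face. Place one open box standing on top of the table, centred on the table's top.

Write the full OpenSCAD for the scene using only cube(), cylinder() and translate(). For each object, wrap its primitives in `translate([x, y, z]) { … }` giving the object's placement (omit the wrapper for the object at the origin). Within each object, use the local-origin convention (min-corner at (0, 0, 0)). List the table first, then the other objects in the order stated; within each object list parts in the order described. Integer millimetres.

translate([0, 0, 662]) cube([652, 607, 34]);
translate([60, 60, 0]) cube([74, 74, 662]);
translate([518, 60, 0]) cube([74, 74, 662]);
translate([60, 473, 0]) cube([74, 74, 662]);
translate([518, 473, 0]) cube([74, 74, 662]);
translate([153, 657, 0]) {
  translate([0, 0, 363]) cube([346, 281, 26]);
  translate([18, 18, 0]) cylinder(h = 363, r = 18);
  translate([328, 18, 0]) cylinder(h = 363, r = 18);
  translate([18, 263, 0]) cylinder(h = 363, r = 18);
  translate([328, 263, 0]) cylinder(h = 363, r = 18);
}
translate([-396, 163, 0]) {
  translate([0, 0, 363]) cube([346, 281, 26]);
  translate([18, 18, 0]) cylinder(h = 363, r = 18);
  translate([328, 18, 0]) cylinder(h = 363, r = 18);
  translate([18, 263, 0]) cylinder(h = 363, r = 18);
  translate([328, 263, 0]) cylinder(h = 363, r = 18);
}
translate([702, 163, 0]) {
  translate([0, 0, 363]) cube([346, 281, 26]);
  translate([18, 18, 0]) cylinder(h = 363, r = 18);
  translate([328, 18, 0]) cylinder(h = 363, r = 18);
  translate([18, 263, 0]) cylinder(h = 363, r = 18);
  translate([328, 263, 0]) cylinder(h = 363, r = 18);
}
translate([236, 235, 696]) {
  cube([180, 137, 10]);
  translate([0, 0, 10]) cube([180, 10, 253]);
  translate([0, 127, 10]) cube([180, 10, 253]);
  translate([0, 10, 10]) cube([10, 117, 253]);
  translate([170, 10, 10]) cube([10, 117, 253]);
}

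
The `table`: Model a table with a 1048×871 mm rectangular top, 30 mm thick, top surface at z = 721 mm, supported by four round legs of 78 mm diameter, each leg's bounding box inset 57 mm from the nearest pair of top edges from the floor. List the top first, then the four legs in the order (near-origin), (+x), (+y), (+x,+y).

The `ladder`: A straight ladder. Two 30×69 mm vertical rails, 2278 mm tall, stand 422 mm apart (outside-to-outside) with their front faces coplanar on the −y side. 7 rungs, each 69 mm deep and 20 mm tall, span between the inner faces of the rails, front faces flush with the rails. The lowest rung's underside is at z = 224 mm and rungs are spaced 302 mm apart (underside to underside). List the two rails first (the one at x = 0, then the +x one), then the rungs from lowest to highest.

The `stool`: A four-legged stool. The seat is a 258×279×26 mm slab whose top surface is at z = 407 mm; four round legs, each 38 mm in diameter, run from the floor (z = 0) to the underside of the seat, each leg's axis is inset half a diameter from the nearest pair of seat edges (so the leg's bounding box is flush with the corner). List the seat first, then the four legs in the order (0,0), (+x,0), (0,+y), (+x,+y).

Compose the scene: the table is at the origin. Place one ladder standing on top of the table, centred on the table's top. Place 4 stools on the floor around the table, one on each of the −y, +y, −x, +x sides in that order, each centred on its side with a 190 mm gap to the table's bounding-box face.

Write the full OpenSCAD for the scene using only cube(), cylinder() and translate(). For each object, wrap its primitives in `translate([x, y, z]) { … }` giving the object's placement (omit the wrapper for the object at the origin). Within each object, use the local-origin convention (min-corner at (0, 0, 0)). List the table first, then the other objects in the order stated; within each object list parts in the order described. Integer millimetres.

translate([0, 0, 691]) cube([1048, 871, 30]);
translate([96, 96, 0]) cylinder(h = 691, r = 39);
translate([952, 96, 0]) cylinder(h = 691, r = 39);
translate([96, 775, 0]) cylinder(h = 691, r = 39);
translate([952, 775, 0]) cylinder(h = 691, r = 39);
translate([313, 401, 721]) {
  cube([30, 69, 2278]);
  translate([392, 0, 0]) cube([30, 69, 2278]);
  translate([30, 0, 224]) cube([362, 69, 20]);
  translate([30, 0, 526]) cube([362, 69, 20]);
  translate([30, 0, 828]) cube([362, 69, 20]);
  translate([30, 0, 1130]) cube([362, 69, 20]);
  translate([30, 0, 1432]) cube([362, 69, 20]);
  translate([30, 0, 1734]) cube([362, 69, 20]);
  translate([30, 0, 2036]) cube([362, 69, 20]);
}
translate([395, -469, 0]) {
  translate([0, 0, 381]) cube([258, 279, 26]);
  translate([19, 19, 0]) cylinder(h = 381, r = 19);
  translate([239, 19, 0]) cylinder(h = 381, r = 19);
  translate([19, 260, 0]) cylinder(h = 381, r = 19);
  translate([239, 260, 0]) cylinder(h = 381, r = 19);
}
translate([395, 1061, 0]) {
  translate([0, 0, 381]) cube([258, 279, 26]);
  translate([19, 19, 0]) cylinder(h = 381, r = 19);
  translate([239, 19, 0]) cylinder(h = 381, r = 19);
  translate([19, 260, 0]) cylinder(h = 381, r = 19);
  translate([239, 260, 0]) cylinder(h = 381, r = 19);
}
translate([-448, 296, 0]) {
  translate([0, 0, 381]) cube([258, 279, 26]);
  translate([19, 19, 0]) cylinder(h = 381, r = 19);
  translate([239, 19, 0]) cylinder(h = 381, r = 19);
  translate([19, 260, 0]) cylinder(h = 381, r = 19);
  translate([239, 260, 0]) cylinder(h = 381, r = 19);
}
translate([1238, 296, 0]) {
  translate([0, 0, 381]) cube([258, 279, 26]);
  translate([19, 19, 0]) cylinder(h = 381, r = 19);
  translate([239, 19, 0]) cylinder(h = 381, r = 19);
  translate([19, 260, 0]) cylinder(h = 381, r = 19);
  translate([239, 260, 0]) cylinder(h = 381, r = 19);
}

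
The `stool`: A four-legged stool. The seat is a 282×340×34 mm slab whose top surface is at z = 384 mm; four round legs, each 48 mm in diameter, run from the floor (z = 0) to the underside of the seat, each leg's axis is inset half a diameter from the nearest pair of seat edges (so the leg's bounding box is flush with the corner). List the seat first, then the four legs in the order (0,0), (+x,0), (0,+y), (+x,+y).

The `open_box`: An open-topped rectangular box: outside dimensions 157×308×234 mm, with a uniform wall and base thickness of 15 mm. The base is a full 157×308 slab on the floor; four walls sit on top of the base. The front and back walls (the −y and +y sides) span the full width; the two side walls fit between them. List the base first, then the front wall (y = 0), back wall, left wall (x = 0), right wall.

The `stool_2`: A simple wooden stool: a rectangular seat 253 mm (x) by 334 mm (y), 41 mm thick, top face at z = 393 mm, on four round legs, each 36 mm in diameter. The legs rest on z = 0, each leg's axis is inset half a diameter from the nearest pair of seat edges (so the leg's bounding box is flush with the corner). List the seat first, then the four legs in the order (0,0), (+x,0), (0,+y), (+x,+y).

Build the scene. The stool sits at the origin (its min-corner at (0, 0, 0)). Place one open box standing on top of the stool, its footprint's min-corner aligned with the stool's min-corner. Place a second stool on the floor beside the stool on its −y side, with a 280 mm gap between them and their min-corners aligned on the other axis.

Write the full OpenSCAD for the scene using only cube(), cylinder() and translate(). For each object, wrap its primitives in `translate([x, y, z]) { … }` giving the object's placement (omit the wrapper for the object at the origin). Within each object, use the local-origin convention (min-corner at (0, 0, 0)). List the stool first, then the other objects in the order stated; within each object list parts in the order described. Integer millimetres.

translate([0, 0, 350]) cube([282, 340, 34]);
translate([24, 24, 0]) cylinder(h = 350, r = 24);
translate([258, 24, 0]) cylinder(h = 350, r = 24);
translate([24, 316, 0]) cylinder(h = 350, r = 24);
translate([258, 316, 0]) cylinder(h = 350, r = 24);
translate([0, 0, 384]) {
  cube([157, 308, 15]);
  translate([0, 0, 15]) cube([157, 15, 219]);
  translate([0, 293, 15]) cube([157, 15, 219]);
  translate([0, 15, 15]) cube([15, 278, 219]);
  translate([142, 15, 15]) cube([15, 278, 219]);
}
translate([0, -614, 0]) {
  translate([0, 0, 352]) cube([253, 334, 41]);
  translate([18, 18, 0]) cylinder(h = 352, r = 18);
  translate([235, 18, 0]) cylinder(h = 352, r = 18);
  translate([18, 316, 0]) cylinder(h = 352, r = 18);
  translate([235, 316, 0]) cylinder(h = 352, r = 18);
}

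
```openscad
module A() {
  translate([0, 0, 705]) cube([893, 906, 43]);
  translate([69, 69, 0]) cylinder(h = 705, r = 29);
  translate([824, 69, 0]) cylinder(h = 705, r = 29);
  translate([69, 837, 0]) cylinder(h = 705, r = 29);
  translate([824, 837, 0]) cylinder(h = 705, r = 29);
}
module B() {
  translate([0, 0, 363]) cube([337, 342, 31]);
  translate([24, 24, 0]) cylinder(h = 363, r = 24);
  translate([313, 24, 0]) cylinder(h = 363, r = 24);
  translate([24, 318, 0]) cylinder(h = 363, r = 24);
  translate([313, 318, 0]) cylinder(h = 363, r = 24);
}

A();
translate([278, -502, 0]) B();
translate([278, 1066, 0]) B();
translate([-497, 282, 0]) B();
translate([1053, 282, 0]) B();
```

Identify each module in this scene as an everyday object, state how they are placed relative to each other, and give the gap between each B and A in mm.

A is a table. B is a stool. Four stools sit around the table at the −y, +y, −x, +x sides. The gap between each stool and the table is 160 mm.

Each stool's nearest face is 160 mm from the table's bounding box.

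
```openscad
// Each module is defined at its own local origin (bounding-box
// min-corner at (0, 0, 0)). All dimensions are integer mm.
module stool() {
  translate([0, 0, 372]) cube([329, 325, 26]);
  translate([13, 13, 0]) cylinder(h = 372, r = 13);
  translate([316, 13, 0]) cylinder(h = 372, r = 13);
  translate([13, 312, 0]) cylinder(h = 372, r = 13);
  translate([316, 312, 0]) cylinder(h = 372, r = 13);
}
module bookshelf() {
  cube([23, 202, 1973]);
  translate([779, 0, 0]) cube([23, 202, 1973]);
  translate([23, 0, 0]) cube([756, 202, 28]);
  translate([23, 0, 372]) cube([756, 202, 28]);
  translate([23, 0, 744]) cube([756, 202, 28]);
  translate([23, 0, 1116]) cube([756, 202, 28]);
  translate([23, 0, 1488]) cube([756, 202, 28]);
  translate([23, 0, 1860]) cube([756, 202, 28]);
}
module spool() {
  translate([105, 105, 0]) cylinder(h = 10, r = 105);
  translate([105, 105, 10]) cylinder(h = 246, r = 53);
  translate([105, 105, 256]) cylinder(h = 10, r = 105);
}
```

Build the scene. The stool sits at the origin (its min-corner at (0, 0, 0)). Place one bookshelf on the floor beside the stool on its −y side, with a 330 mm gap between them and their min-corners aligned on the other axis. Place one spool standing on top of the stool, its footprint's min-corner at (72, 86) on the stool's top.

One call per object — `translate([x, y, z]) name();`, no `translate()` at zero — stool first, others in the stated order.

stool();
translate([0, -532, 0]) bookshelf();
translate([72, 86, 398]) spool();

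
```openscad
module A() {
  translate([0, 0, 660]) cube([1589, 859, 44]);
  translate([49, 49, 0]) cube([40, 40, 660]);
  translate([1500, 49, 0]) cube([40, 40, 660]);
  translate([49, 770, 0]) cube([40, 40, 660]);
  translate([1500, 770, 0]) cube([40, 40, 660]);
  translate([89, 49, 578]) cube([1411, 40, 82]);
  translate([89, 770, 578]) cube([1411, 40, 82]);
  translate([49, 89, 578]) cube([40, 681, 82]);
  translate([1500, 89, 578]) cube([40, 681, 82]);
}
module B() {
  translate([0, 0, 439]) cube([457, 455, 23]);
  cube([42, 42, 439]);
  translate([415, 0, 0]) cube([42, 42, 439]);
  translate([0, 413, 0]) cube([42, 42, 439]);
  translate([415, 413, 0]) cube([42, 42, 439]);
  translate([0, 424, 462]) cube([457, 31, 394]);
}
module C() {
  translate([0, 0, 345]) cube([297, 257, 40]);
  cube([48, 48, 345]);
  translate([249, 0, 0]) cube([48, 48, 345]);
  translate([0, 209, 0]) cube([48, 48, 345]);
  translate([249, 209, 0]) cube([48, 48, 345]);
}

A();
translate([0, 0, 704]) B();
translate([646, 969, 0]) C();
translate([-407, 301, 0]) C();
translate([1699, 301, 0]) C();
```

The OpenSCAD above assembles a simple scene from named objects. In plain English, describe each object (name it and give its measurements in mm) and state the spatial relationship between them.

A is a table: top 1589 mm (x) × 859 mm (y), 44 mm thick, upper face at z = 704 mm, on four 40×40 mm square legs, each inset 49 mm from the nearest pair of top edges, running from z = 0 to the bottom of the top. Four apron rails, 40 mm thick and 82 mm tall, run between adjacent legs with their top edges flush with the underside of the top and their outer faces flush with the legs' outer faces.

B is a chair. The seat is a 457×455×23 mm slab with its top at z = 462 mm, on four 42×42 mm corner legs (flush with the seat edges, standing on z = 0). A flat backrest 31 mm thick, 394 mm tall, spans the full seat width and rises from the seat top along its +y edge, rear face flush with the rear of the seat.

C is a four-legged stool. The seat is 297×257 mm, 40 mm thick, top at z = 385 mm. It stands on four square legs, each 48×48 mm in cross-section, from z = 0 to the seat underside, each flush with a corner of the seat.

The chair is on top of the table. Three stools sit around the table at the +y, −x, +x sides.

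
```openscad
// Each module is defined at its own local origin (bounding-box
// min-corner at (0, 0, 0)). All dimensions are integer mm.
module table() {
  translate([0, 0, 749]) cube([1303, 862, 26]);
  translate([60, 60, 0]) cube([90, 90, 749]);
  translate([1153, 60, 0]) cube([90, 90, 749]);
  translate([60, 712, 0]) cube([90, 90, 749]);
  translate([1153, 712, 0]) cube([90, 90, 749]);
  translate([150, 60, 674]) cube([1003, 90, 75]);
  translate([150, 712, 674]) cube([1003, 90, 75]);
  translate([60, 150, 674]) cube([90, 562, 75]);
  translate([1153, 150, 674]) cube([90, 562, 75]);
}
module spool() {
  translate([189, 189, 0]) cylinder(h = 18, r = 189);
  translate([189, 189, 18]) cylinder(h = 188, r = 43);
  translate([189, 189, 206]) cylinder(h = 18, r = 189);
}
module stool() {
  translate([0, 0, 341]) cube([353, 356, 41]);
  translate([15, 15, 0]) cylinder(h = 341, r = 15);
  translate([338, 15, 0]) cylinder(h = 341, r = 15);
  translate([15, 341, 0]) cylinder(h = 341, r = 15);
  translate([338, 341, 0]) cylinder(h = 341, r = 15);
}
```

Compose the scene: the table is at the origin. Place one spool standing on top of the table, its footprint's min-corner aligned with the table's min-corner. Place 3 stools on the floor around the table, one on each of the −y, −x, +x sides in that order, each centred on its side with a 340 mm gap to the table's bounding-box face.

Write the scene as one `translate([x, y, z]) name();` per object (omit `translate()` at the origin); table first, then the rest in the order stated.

table();
translate([0, 0, 775]) spool();
translate([475, -696, 0]) stool();
translate([-693, 253, 0]) stool();
translate([1643, 253, 0]) stool();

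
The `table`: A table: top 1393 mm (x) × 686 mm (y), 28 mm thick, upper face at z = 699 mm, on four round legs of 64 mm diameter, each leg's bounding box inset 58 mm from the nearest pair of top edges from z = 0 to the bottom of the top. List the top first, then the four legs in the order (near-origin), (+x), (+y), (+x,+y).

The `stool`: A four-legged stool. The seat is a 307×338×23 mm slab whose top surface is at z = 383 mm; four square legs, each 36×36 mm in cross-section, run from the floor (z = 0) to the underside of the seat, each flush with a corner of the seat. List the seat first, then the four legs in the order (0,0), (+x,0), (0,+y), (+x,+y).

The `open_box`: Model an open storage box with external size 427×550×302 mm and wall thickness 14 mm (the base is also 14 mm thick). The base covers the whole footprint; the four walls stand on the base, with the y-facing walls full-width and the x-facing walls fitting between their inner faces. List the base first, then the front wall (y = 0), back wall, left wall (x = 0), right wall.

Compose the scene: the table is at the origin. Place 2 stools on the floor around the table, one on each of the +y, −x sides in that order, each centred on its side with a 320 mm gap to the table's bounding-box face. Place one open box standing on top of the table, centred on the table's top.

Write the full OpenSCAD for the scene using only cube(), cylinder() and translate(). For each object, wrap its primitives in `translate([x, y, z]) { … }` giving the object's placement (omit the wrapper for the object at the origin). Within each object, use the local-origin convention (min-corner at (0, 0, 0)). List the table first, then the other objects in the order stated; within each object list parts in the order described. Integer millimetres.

translate([0, 0, 671]) cube([1393, 686, 28]);
translate([90, 90, 0]) cylinder(h = 671, r = 32);
translate([1303, 90, 0]) cylinder(h = 671, r = 32);
translate([90, 596, 0]) cylinder(h = 671, r = 32);
translate([1303, 596, 0]) cylinder(h = 671, r = 32);
translate([543, 1006, 0]) {
  translate([0, 0, 360]) cube([307, 338, 23]);
  cube([36, 36, 360]);
  translate([271, 0, 0]) cube([36, 36, 360]);
  translate([0, 302, 0]) cube([36, 36, 360]);
  translate([271, 302, 0]) cube([36, 36, 360]);
}
translate([-627, 174, 0]) {
  translate([0, 0, 360]) cube([307, 338, 23]);
  cube([36, 36, 360]);
  translate([271, 0, 0]) cube([36, 36, 360]);
  translate([0, 302, 0]) cube([36, 36, 360]);
  translate([271, 302, 0]) cube([36, 36, 360]);
}
translate([483, 68, 699]) {
  cube([427, 550, 14]);
  translate([0, 0, 14]) cube([427, 14, 288]);
  translate([0, 536, 14]) cube([427, 14, 288]);
  translate([0, 14, 14]) cube([14, 522, 288]);
  translate([413, 14, 14]) cube([14, 522, 288]);
}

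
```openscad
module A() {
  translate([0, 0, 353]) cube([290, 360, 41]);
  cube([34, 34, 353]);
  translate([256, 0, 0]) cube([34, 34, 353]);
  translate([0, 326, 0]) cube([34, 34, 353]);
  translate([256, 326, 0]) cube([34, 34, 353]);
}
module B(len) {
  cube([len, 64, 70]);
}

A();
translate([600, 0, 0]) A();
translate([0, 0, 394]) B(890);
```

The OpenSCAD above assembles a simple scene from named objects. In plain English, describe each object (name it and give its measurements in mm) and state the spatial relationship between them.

A is a four-legged stool. The seat is a 290×360×41 mm slab whose top surface is at z = 394 mm; four square legs, each 34×34 mm in cross-section, run from the floor (z = 0) to the underside of the seat, each flush with a corner of the seat.

B is a rectangular beam 890 mm long (x), 64 mm deep (y), 70 mm thick (z).

The beam spans the tops of two stools placed 310 mm apart, resting at z = 394 mm.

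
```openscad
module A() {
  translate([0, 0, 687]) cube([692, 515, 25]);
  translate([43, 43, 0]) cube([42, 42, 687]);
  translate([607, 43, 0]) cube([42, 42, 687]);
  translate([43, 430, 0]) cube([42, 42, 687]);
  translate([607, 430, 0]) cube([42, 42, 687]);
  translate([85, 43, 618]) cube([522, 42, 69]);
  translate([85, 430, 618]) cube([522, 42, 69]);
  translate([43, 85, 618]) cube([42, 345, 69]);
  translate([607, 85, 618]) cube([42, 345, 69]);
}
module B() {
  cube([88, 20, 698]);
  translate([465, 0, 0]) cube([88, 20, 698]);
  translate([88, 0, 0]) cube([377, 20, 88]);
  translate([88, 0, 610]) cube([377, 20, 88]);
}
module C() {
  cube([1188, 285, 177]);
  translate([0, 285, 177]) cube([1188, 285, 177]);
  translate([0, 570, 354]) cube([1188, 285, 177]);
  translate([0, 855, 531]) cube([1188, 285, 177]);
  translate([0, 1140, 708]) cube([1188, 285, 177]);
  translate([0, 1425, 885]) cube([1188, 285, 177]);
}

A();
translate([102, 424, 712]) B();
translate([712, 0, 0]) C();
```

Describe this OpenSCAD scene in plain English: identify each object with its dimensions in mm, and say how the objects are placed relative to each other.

A is a rectangular dining table. The top is 692×515×25 mm with its upper surface at z = 712 mm. It stands on four 42×42 mm square legs, each inset 43 mm from the nearest pair of top edges, running from the floor to the underside of the top. Four apron rails, 42 mm thick and 69 mm tall, run between adjacent legs with their top edges flush with the underside of the top and their outer faces flush with the legs' outer faces.

B is a rectangular picture frame lying in the x–z plane (depth along y). The opening is 377 mm wide (x) by 522 mm tall (z), surrounded by a border 88 mm wide on all four sides. The frame is 20 mm deep and is made of two full-height vertical stiles with two horizontal rails fitted between them.

C is a straight staircase of 6 solid steps. Each step is 1188 mm wide (x), 285 mm deep (y, the going) and 177 mm tall (the rise). The first step rests on the floor; each subsequent step sits one going further in +y and one rise higher in +z, directly behind and above the previous step with no overlap.

The picture frame is on top of the table. The staircase is on the floor beside the table on its +x side.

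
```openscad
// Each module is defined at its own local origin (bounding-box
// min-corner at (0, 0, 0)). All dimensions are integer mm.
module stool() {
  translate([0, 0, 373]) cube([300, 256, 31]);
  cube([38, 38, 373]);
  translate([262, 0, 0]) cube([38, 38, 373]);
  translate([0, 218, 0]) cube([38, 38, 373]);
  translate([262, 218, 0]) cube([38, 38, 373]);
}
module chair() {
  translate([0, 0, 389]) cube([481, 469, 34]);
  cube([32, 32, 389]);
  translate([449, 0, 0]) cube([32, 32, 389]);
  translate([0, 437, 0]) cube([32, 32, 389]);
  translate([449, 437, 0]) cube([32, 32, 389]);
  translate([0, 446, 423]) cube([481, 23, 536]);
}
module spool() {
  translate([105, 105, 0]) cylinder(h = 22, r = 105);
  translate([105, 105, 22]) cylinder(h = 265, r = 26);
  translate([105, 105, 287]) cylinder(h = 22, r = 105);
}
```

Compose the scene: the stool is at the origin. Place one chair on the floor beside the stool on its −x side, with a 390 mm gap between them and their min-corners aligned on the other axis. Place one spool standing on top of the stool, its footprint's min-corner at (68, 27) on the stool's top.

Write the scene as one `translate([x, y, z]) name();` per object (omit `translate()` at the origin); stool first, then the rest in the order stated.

stool();
translate([-871, 0, 0]) chair();
translate([68, 27, 404]) spool();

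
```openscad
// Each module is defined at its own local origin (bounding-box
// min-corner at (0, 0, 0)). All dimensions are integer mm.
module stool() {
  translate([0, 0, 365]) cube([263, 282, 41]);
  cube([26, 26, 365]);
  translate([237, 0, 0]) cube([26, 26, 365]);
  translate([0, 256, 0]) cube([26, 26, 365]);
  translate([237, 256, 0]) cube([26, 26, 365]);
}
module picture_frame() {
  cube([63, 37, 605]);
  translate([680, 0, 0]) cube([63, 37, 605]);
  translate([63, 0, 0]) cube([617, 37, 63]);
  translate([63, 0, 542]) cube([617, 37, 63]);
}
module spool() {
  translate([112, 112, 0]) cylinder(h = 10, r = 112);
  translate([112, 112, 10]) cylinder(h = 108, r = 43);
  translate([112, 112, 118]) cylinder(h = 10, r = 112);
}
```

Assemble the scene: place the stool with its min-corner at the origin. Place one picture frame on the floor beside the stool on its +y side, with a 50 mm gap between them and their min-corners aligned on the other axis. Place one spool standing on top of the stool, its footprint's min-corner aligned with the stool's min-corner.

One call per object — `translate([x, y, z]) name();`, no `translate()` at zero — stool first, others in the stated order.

stool();
translate([0, 332, 0]) picture_frame();
translate([0, 0, 406]) spool();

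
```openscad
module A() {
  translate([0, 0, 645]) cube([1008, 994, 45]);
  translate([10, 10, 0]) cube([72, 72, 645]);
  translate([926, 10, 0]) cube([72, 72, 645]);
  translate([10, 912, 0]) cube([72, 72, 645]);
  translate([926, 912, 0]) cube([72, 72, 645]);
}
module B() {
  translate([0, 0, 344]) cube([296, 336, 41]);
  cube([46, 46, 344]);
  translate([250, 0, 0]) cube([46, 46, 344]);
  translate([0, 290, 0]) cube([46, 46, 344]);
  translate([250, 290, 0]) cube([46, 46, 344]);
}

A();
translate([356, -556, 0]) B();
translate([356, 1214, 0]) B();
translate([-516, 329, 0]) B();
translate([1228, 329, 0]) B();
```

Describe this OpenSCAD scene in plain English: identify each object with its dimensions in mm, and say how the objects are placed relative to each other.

A is a rectangular dining table. The top is 1008×994×45 mm with its upper surface at z = 690 mm. It stands on four 72×72 mm square legs, each inset 10 mm from the nearest pair of top edges, running from the floor to the underside of the top.

B is a four-legged stool. The seat is a 296×336×41 mm slab whose top surface is at z = 385 mm; four square legs, each 46×46 mm in cross-section, run from the floor (z = 0) to the underside of the seat, each flush with a corner of the seat.

Four stools sit around the table at the −y, +y, −x, +x sides.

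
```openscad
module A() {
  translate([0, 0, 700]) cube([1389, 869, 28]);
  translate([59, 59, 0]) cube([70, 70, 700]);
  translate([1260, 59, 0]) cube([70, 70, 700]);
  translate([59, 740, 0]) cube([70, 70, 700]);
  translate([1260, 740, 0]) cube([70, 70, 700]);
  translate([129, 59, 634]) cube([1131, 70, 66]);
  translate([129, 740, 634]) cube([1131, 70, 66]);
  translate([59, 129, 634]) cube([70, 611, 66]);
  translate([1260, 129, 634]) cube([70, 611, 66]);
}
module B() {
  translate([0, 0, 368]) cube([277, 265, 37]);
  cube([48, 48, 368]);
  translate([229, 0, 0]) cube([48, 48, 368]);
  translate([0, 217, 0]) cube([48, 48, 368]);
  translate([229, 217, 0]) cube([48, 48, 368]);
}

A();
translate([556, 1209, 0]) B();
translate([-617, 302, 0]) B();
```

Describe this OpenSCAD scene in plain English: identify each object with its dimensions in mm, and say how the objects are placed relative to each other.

A is a table with a 1389×869 mm rectangular top, 28 mm thick, top surface at z = 728 mm, supported by four 70×70 mm square legs, each inset 59 mm from the nearest pair of top edges, running from the floor. Four apron rails, 70 mm thick and 66 mm tall, run between adjacent legs with their top edges flush with the underside of the top and their outer faces flush with the legs' outer faces.

B is a four-legged stool. The seat is a 277×265×37 mm slab whose top surface is at z = 405 mm; four square legs, each 48×48 mm in cross-section, run from the floor (z = 0) to the underside of the seat, each flush with a corner of the seat.

Two stools sit around the table at the +y, −x sides.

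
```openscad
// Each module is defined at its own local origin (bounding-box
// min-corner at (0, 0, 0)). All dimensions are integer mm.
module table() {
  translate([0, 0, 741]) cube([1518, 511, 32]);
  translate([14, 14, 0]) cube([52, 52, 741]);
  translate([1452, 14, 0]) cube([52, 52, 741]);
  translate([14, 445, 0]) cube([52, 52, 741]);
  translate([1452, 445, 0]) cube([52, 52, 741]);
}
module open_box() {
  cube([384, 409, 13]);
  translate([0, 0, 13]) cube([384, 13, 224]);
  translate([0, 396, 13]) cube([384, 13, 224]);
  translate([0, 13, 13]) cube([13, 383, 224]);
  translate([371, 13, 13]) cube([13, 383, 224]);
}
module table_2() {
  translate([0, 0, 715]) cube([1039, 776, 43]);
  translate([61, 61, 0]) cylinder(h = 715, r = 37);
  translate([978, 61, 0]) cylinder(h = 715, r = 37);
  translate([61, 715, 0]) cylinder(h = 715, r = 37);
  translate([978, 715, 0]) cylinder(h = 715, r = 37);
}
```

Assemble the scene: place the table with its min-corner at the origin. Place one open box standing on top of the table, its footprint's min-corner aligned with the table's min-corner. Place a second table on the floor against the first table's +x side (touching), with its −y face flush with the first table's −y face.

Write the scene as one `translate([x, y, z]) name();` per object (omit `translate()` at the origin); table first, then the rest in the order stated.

table();
translate([0, 0, 773]) open_box();
translate([1518, 0, 0]) table_2();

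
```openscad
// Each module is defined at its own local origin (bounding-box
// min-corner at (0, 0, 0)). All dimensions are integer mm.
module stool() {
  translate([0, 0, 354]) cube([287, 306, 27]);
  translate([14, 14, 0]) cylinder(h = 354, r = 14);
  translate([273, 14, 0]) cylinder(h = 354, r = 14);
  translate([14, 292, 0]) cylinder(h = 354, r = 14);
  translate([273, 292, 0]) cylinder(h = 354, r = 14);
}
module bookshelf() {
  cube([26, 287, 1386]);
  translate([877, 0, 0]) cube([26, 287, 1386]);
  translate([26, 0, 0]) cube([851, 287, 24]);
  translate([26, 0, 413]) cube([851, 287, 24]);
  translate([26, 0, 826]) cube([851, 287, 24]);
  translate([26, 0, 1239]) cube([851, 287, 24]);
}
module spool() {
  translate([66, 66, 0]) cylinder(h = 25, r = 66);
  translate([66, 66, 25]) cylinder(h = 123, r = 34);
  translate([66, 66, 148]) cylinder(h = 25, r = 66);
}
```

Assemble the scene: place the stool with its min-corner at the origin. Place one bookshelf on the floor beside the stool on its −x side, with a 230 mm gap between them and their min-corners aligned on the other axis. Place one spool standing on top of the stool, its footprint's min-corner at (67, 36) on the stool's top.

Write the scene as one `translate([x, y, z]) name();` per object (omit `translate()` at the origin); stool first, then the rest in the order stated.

stool();
translate([-1133, 0, 0]) bookshelf();
translate([67, 36, 381]) spool();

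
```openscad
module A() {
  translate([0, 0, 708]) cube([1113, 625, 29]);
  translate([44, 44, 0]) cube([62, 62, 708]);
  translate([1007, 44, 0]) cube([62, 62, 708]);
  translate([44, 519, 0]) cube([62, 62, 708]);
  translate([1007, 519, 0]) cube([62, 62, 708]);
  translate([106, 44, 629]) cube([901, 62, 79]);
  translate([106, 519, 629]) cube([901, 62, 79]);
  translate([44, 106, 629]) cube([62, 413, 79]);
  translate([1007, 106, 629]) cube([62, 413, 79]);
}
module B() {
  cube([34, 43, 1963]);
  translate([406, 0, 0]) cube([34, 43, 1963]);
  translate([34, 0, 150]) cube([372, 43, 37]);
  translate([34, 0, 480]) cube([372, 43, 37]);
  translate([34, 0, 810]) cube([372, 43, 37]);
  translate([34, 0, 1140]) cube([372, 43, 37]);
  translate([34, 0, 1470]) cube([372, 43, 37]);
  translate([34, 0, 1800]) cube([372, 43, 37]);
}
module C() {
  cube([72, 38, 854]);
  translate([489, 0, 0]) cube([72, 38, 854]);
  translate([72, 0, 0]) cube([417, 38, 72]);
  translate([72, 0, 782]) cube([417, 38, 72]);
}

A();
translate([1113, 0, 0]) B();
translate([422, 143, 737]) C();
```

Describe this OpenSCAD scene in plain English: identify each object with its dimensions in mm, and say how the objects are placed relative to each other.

A is a table with a 1113×625 mm rectangular top, 29 mm thick, top surface at z = 737 mm, supported by four 62×62 mm square legs, each inset 44 mm from the nearest pair of top edges, running from the floor. Four apron rails, 62 mm thick and 79 mm tall, run between adjacent legs with their top edges flush with the underside of the top and their outer faces flush with the legs' outer faces.

B is a straight ladder. Two 34×43 mm vertical rails, 1963 mm tall, stand 440 mm apart (outside-to-outside) with their front faces coplanar on the −y side. 6 rungs, each 43 mm deep and 37 mm tall, span between the inner faces of the rails, front faces flush with the rails. The lowest rung's underside is at z = 150 mm and rungs are spaced 330 mm apart (underside to underside).

C is a picture frame with a 417×710 mm rectangular opening (x by z) and a uniform 72 mm border on every side. Frame depth is 38 mm along y. It is built from two vertical stiles running the full outside height and two horizontal rails spanning the gap between the stiles.

The ladder is against the table's +x side, with their −y faces flush. The picture frame is on top of the table.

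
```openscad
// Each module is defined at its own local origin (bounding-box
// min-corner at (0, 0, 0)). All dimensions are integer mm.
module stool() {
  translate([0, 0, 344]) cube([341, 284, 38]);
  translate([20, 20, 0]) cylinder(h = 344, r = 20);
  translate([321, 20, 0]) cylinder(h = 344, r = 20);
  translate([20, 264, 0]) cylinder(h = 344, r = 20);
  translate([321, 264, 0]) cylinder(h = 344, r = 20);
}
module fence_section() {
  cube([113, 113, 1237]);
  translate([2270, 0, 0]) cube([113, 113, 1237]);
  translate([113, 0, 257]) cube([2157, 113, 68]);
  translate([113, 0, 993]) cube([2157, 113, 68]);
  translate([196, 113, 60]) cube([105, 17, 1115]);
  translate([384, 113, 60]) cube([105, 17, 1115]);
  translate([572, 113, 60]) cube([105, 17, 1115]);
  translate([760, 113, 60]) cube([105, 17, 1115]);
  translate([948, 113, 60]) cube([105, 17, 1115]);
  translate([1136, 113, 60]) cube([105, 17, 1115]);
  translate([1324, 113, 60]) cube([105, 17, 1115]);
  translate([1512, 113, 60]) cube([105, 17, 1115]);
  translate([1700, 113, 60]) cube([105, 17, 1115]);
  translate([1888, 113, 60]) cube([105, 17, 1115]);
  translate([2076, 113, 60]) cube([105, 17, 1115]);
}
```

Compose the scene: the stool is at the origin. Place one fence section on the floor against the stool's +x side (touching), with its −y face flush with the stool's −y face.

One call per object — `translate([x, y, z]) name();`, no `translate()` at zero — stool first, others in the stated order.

stool();
translate([341, 0, 0]) fence_section();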